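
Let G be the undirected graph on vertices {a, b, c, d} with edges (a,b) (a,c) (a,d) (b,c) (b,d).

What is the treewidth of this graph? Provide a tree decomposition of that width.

Treewidth 2.
Bags: B1 = {a, b, c}  B2 = {a, b, d}
Tree: B1–B2

The largest bag has 3 vertices, giving width 2; this decomposition certifies tw(G) ≤ 2. On the other hand G contains the 3-clique {a, b, d}. A clique must lie in a single bag of any decomposition, so no decomposition can have width below 2. Combining the bounds, tw(G) = 2.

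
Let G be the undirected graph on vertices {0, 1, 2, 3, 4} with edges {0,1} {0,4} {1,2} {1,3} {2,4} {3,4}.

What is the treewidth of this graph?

A width-2 tree decomposition is:
Bags: B1 = {0, 1, 4}  B2 = {1, 3, 4}  B3 = {1, 2, 4}
Tree: B1–B2, B2–B3
Each bag holds 3 vertices, so the decomposition has width 2, which upper-bounds the treewidth. For the lower bound, G contains the cycle 1–0–4–3–1, so G is not a forest; only forests have treewidth ≤ 1, hence tw(G) ≥ 2. Combining the bounds, tw(G) = 2.

2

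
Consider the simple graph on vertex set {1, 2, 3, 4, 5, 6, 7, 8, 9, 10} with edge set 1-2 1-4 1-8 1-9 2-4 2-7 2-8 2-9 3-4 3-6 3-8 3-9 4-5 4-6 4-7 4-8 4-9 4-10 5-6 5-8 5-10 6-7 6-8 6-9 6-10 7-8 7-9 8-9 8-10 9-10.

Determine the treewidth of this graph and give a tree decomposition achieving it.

Treewidth 4.
One optimal decomposition is:
Bags: B1 = {2, 4, 7, 8, 9}  B2 = {4, 6, 7, 8, 9}  B3 = {4, 6, 8, 9, 10}  B4 = {4, 5, 6, 8, 10}  B5 = {3, 4, 6, 8, 9}  B6 = {1, 2, 4, 8, 9}
Tree: B1–B2, B2–B3, B3–B4, B3–B5, B1–B6

Each bag holds 5 vertices, so the decomposition has width 4, which upper-bounds the treewidth. On the other hand G contains the 5-clique {1, 2, 4, 8, 9}. A clique must lie in a single bag of any decomposition, so no decomposition can have width below 4. Therefore the treewidth is 4.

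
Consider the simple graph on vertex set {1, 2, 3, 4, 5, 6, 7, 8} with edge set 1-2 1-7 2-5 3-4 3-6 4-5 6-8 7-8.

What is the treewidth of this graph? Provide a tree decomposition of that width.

Every bag has size at most 3, so the width is 3 − 1 = 2 and tw(G) ≤ 2. Since 2–5–4–3–6–8–7–1–2 is a cycle in G, G is not acyclic. Forests are exactly the graphs of treewidth ≤ 1, so tw(G) ≥ 2. The upper and lower bounds meet at 2, so that is the treewidth.

Treewidth 2.
Bags: B1 = {2, 4, 5}  B2 = {2, 3, 4}  B3 = {2, 3, 6}  B4 = {2, 6, 8}  B5 = {2, 7, 8}  B6 = {1, 2, 7}
Tree: B1–B2, B2–B3, B3–B4, B4–B5, B5–B6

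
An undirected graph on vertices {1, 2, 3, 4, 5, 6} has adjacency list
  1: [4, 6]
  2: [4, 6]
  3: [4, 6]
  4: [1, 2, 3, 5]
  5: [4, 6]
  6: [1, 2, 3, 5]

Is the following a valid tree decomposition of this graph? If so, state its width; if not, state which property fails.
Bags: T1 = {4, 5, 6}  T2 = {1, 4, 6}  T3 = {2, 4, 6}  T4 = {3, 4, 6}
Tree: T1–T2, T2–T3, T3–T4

Yes; width 2.

Every vertex of G appears in some bag (union = {1, 2, 3, 4, 5, 6}); every edge is covered by a bag; and for each vertex v the set of bags containing v is connected in the bag tree. The decomposition is therefore valid. The largest bag has 3 vertices, so the width is 2.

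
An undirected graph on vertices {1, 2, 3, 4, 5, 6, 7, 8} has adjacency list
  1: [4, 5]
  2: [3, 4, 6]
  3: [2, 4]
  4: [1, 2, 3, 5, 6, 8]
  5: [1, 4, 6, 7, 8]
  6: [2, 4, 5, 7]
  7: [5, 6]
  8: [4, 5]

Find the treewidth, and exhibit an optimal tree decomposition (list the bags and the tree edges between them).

Every bag has size at most 3, so the width is 3 − 1 = 2 and tw(G) ≤ 2. For the lower bound, the 3 vertices {2, 3, 4} are pairwise adjacent, and any tree decomposition puts a clique entirely inside one bag — forcing width ≥ 2. Therefore the treewidth is 2.

Treewidth 2.
Bags: B1 = {4, 5, 8}  B2 = {4, 5, 6}  B3 = {1, 4, 5}  B4 = {2, 4, 6}  B5 = {2, 3, 4}  B6 = {5, 6, 7}
Tree: B1–B2, B1–B3, B2–B4, B4–B5, B2–B6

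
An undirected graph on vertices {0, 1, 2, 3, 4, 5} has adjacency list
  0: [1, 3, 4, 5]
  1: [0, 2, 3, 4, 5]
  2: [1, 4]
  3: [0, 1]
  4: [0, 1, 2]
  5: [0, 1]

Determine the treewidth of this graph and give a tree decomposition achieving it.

Treewidth 2.
Bags: B1 = {0, 1, 4}  B2 = {0, 1, 3}  B3 = {0, 1, 5}  B4 = {1, 2, 4}
Tree: B1–B2, B2–B3, B1–B4

Each bag holds 3 vertices, so the decomposition has width 2, which upper-bounds the treewidth. On the other hand G contains the 3-clique {0, 1, 3}. A clique must lie in a single bag of any decomposition, so no decomposition can have width below 2. Combining the bounds, tw(G) = 2.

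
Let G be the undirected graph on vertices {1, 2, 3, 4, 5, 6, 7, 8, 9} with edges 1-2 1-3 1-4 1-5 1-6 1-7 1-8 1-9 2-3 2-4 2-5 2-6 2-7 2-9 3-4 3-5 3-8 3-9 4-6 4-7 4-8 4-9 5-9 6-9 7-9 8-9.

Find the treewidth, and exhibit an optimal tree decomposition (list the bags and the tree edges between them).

Treewidth 4.
One such decomposition:
Bags: B1 = {1, 3, 4, 8, 9}  B2 = {1, 2, 3, 4, 9}  B3 = {1, 2, 3, 5, 9}  B4 = {1, 2, 4, 7, 9}  B5 = {1, 2, 4, 6, 9}
Tree: B1–B2, B2–B3, B2–B4, B2–B5

Every bag has size at most 5, so the width is 5 − 1 = 4 and tw(G) ≤ 4. Conversely, {1, 3, 4, 8, 9} is a clique of size 5, and the vertices of any clique must share a bag in every tree decomposition; so some bag has ≥ 5 vertices and tw(G) ≥ 4. The upper and lower bounds meet at 4, so that is the treewidth.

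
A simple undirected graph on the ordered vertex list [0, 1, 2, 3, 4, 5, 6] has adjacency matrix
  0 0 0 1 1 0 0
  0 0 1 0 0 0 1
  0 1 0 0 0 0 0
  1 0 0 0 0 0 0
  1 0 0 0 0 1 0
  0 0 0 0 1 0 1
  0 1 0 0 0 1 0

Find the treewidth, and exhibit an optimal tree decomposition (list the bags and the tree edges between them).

Each bag holds 2 vertices, so the decomposition has width 1, which upper-bounds the treewidth. G has an edge, so its treewidth is at least 1. Hence tw(G) = 1 exactly.

Treewidth 1.
One optimal decomposition is:
Bags: B1 = {0, 3}  B2 = {0, 4}  B3 = {4, 5}  B4 = {5, 6}  B5 = {1, 6}  B6 = {1, 2}
Tree: B1–B2, B2–B3, B3–B4, B4–B5, B5–B6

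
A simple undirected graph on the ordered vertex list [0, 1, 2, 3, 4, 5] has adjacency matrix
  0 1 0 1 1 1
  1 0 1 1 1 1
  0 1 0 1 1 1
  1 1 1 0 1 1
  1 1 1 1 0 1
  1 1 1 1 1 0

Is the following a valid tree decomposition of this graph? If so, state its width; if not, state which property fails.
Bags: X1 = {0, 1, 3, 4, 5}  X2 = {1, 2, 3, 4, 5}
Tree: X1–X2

Yes; width 4.

Every vertex of G appears in some bag (union = {0, 1, 2, 3, 4, 5}); every edge is covered by a bag; and for each vertex v the set of bags containing v is connected in the bag tree. The decomposition is therefore valid. The largest bag has 5 vertices, so the width is 4.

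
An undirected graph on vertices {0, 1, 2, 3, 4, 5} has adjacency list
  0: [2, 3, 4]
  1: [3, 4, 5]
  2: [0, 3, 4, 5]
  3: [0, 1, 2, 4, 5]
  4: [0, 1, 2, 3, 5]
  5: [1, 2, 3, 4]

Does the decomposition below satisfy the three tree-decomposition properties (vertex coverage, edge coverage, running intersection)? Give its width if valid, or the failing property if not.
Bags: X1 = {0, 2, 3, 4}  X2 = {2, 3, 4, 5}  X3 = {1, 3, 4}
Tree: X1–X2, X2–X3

No — edge (5,1) lies in no bag.

A tree decomposition must satisfy three properties: every vertex lies in some bag; for every edge, both endpoints lie together in some bag; and for every vertex, the bags containing it form a connected subtree. Here edge (5,1) lies in no bag, so the decomposition is invalid.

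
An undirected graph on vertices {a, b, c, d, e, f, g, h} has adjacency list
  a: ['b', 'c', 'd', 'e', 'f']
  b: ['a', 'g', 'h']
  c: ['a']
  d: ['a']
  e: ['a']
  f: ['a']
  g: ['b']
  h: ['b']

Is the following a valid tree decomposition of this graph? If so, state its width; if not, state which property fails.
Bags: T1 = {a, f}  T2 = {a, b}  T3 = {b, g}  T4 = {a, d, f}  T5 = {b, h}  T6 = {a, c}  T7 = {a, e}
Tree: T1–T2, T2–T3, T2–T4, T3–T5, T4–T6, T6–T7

No — bags containing vertex f are not connected in the tree.

A tree decomposition must satisfy three properties: every vertex lies in some bag; for every edge, both endpoints lie together in some bag; and for every vertex, the bags containing it form a connected subtree. Here bags containing vertex f are not connected in the tree, so the decomposition is invalid.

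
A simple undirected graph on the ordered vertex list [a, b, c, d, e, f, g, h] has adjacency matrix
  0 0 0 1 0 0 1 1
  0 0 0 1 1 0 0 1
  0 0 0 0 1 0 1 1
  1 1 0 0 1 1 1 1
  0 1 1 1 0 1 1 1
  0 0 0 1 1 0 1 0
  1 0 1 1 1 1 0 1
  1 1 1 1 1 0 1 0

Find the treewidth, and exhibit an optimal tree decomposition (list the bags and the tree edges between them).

Treewidth 3.
One such decomposition:
Bags: B1 = {d, e, g, h}  B2 = {b, d, e, h}  B3 = {d, e, f, g}  B4 = {c, e, g, h}  B5 = {a, d, g, h}
Tree: B1–B2, B1–B3, B1–B4, B1–B5

The largest bag has 4 vertices, giving width 3; this decomposition certifies tw(G) ≤ 3. On the other hand G contains the 4-clique {d, e, g, h}. A clique must lie in a single bag of any decomposition, so no decomposition can have width below 3. The upper and lower bounds meet at 3, so that is the treewidth.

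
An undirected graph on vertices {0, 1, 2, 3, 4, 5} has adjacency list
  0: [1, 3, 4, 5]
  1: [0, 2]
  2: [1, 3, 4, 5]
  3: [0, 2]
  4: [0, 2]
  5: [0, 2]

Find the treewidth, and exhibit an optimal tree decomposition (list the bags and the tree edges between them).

The largest bag has 3 vertices, giving width 2; this decomposition certifies tw(G) ≤ 2. For the lower bound, G contains the cycle 0–5–2–3–0, so G is not a forest; only forests have treewidth ≤ 1, hence tw(G) ≥ 2. Hence tw(G) = 2 exactly.

Treewidth 2.
Bags: B1 = {0, 2, 5}  B2 = {0, 2, 3}  B3 = {0, 2, 4}  B4 = {0, 1, 2}
Tree: B1–B2, B2–B3, B3–B4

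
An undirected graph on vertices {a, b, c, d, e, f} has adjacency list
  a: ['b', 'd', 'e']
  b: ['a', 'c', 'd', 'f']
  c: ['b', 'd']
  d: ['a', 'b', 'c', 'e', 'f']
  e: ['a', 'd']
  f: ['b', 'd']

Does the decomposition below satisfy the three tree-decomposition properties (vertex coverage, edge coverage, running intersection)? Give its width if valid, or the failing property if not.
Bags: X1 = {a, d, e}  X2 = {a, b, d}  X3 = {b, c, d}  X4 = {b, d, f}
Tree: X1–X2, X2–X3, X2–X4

Vertex coverage: the bags together contain {a, b, c, d, e, f}, the full vertex set. Edge coverage: each edge of G has both endpoints in at least one bag. Running intersection: for every vertex, the bags containing it form a connected subtree. All three properties hold, so this is a valid tree decomposition of width max|bag| − 1 = 2, and hence tw(G) ≤ 2.

Yes; width 2.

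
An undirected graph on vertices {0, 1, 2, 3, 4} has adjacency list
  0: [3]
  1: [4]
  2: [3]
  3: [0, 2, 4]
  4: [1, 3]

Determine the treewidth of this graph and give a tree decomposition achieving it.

Treewidth 1.
Bags: B1 = {2, 3}  B2 = {0, 3}  B3 = {3, 4}  B4 = {1, 4}
Tree: B1–B2, B2–B3, B3–B4

Each bag holds 2 vertices, so the decomposition has width 1, which upper-bounds the treewidth. G has an edge, so its treewidth is at least 1. Combining the bounds, tw(G) = 1.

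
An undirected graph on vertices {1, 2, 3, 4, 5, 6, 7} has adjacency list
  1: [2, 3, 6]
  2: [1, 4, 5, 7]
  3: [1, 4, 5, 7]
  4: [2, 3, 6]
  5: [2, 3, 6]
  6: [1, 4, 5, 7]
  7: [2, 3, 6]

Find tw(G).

3

A width-3 tree decomposition is:
Bags: B1 = {2, 3, 6, 7}  B2 = {1, 2, 3, 6}  B3 = {2, 3, 4, 6}  B4 = {2, 3, 5, 6}
Tree: B1–B2, B2–B3, B3–B4
Each bag holds 4 vertices, so the decomposition has width 3, which upper-bounds the treewidth. For the lower bound: the 4 vertex sets {2,7}, {1,3}, {6}, {4} are disjoint, each induces a connected subgraph, and every pair is joined by at least one edge of G. Contracting each set to a single vertex therefore yields K_{4} as a minor, and since treewidth is minor-monotone, tw(G) ≥ tw(K_{4}) = 3. Hence tw(G) = 3 exactly.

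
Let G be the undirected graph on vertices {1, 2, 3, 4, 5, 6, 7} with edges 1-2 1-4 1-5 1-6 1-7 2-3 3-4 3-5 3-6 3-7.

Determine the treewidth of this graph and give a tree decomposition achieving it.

Treewidth 2.
One such decomposition:
Bags: B1 = {1, 3, 5}  B2 = {1, 3, 4}  B3 = {1, 3, 6}  B4 = {1, 2, 3}  B5 = {1, 3, 7}
Tree: B1–B2, B2–B3, B3–B4, B4–B5

The largest bag has 3 vertices, giving width 2; this decomposition certifies tw(G) ≤ 2. Since 1–5–3–4–1 is a cycle in G, G is not acyclic. Forests are exactly the graphs of treewidth ≤ 1, so tw(G) ≥ 2. Therefore the treewidth is 2.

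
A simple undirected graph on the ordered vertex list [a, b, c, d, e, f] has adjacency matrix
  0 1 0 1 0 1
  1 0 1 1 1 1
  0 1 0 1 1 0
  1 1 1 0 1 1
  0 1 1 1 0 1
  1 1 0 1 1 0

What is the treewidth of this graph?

A width-3 tree decomposition is:
Bags: B1 = {b, d, e, f}  B2 = {a, b, d, f}  B3 = {b, c, d, e}
Tree: B1–B2, B1–B3
Every bag has size at most 4, so the width is 4 − 1 = 3 and tw(G) ≤ 3. Conversely, {b, c, d, e} is a clique of size 4, and the vertices of any clique must share a bag in every tree decomposition; so some bag has ≥ 4 vertices and tw(G) ≥ 3. The upper and lower bounds meet at 3, so that is the treewidth.

3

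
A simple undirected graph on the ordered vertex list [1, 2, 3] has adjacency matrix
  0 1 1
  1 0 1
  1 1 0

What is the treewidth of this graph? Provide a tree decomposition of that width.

A single bag containing all 3 vertices is trivially a valid decomposition of width 2. On the other hand G contains the 3-clique {1, 2, 3}. A clique must lie in a single bag of any decomposition, so no decomposition can have width below 2. Therefore the treewidth is 2.

Treewidth 2.
One such decomposition:
Bags: B1 = {1, 2, 3}
Tree: (single bag)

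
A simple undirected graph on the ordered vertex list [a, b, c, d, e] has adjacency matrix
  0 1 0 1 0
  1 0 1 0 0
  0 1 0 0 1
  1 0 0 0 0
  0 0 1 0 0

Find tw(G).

1

A width-1 tree decomposition is:
Bags: B1 = {a, d}  B2 = {a, b}  B3 = {b, c}  B4 = {c, e}
Tree: B1–B2, B2–B3, B3–B4
The largest bag has 2 vertices, giving width 1; this decomposition certifies tw(G) ≤ 1. Any graph with an edge has treewidth ≥ 1, and G has the edge d–a. The upper and lower bounds meet at 1, so that is the treewidth.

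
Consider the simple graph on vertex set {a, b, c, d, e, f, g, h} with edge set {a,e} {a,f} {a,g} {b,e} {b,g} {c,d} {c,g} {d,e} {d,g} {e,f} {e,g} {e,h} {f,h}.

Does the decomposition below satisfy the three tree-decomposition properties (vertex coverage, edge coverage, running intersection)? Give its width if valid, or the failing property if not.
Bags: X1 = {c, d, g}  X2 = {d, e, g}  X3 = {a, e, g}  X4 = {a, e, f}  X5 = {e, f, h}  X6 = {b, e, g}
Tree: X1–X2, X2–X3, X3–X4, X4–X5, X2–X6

Yes; width 2.

Every vertex of G appears in some bag (union = {a, b, c, d, e, f, g, h}); every edge is covered by a bag; and for each vertex v the set of bags containing v is connected in the bag tree. The decomposition is therefore valid. The largest bag has 3 vertices, so the width is 2.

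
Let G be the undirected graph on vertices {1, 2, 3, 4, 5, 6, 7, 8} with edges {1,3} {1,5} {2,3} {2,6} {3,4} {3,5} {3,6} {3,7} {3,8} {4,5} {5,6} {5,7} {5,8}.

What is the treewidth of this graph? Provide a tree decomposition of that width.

Every bag has size at most 3, so the width is 3 − 1 = 2 and tw(G) ≤ 2. Conversely, {2, 3, 6} is a clique of size 3, and the vertices of any clique must share a bag in every tree decomposition; so some bag has ≥ 3 vertices and tw(G) ≥ 2. The upper and lower bounds meet at 2, so that is the treewidth.

Treewidth 2.
Bags: B1 = {3, 5, 8}  B2 = {3, 5, 7}  B3 = {3, 5, 6}  B4 = {3, 4, 5}  B5 = {2, 3, 6}  B6 = {1, 3, 5}
Tree: B1–B2, B2–B3, B1–B4, B3–B5, B4–B6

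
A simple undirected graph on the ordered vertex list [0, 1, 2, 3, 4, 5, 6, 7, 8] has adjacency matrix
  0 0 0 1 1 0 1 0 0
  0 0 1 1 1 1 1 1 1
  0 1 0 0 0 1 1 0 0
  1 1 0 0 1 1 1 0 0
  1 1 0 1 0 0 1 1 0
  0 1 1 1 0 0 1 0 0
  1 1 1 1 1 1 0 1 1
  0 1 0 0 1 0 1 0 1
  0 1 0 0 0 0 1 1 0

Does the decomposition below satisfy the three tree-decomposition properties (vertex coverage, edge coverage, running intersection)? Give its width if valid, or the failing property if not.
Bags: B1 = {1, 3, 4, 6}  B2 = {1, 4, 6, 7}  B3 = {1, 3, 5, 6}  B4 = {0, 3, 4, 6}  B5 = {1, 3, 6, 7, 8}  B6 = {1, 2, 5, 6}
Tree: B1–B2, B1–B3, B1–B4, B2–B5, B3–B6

No — bags containing vertex 3 are not connected in the tree.

A tree decomposition must satisfy three properties: every vertex lies in some bag; for every edge, both endpoints lie together in some bag; and for every vertex, the bags containing it form a connected subtree. Here bags containing vertex 3 are not connected in the tree, so the decomposition is invalid.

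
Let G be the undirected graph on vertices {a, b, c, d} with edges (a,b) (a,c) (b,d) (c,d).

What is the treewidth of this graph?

A width-2 tree decomposition is:
Bags: B1 = {a, c, d}  B2 = {a, b, d}
Tree: B1–B2
The largest bag has 3 vertices, giving width 2; this decomposition certifies tw(G) ≤ 2. The edges a–c–d–b–a form a cycle, so G is not a tree and its treewidth is at least 2. Therefore the treewidth is 2.

2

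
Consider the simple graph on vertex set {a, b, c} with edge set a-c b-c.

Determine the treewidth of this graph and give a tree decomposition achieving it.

Each bag holds 2 vertices, so the decomposition has width 1, which upper-bounds the treewidth. Any graph with an edge has treewidth ≥ 1, and G has the edge c–a. The upper and lower bounds meet at 1, so that is the treewidth.

Treewidth 1.
One optimal decomposition is:
Bags: B1 = {a, c}  B2 = {b, c}
Tree: B1–B2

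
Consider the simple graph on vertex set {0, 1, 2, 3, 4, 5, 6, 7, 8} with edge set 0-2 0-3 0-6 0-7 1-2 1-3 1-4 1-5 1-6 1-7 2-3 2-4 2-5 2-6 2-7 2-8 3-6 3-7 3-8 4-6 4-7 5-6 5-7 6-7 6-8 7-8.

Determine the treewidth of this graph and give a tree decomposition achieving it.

Every bag has size at most 5, so the width is 5 − 1 = 4 and tw(G) ≤ 4. On the other hand G contains the 5-clique {0, 2, 3, 6, 7}. A clique must lie in a single bag of any decomposition, so no decomposition can have width below 4. Combining the bounds, tw(G) = 4.

Treewidth 4.
One optimal decomposition is:
Bags: B1 = {1, 2, 3, 6, 7}  B2 = {1, 2, 5, 6, 7}  B3 = {0, 2, 3, 6, 7}  B4 = {1, 2, 4, 6, 7}  B5 = {2, 3, 6, 7, 8}
Tree: B1–B2, B1–B3, B1–B4, B3–B5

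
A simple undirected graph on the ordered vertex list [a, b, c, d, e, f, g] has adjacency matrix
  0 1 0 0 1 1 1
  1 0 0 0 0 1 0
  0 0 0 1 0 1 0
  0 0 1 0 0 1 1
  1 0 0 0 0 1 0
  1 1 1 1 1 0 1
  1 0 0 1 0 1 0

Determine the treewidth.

2

A width-2 tree decomposition is:
Bags: B1 = {a, f, g}  B2 = {a, e, f}  B3 = {a, b, f}  B4 = {d, f, g}  B5 = {c, d, f}
Tree: B1–B2, B1–B3, B1–B4, B4–B5
The largest bag has 3 vertices, giving width 2; this decomposition certifies tw(G) ≤ 2. On the other hand G contains the 3-clique {d, f, g}. A clique must lie in a single bag of any decomposition, so no decomposition can have width below 2. The upper and lower bounds meet at 2, so that is the treewidth.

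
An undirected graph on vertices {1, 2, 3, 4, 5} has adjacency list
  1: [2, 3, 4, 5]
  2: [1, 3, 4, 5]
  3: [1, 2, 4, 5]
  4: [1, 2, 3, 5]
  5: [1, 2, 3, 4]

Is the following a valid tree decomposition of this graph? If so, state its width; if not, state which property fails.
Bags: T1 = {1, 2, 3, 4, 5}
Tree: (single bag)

Yes; width 4.

Every vertex of G appears in some bag (union = {1, 2, 3, 4, 5}); every edge is covered by a bag; and for each vertex v the set of bags containing v is connected in the bag tree. The decomposition is therefore valid. The largest bag has 5 vertices, so the width is 4.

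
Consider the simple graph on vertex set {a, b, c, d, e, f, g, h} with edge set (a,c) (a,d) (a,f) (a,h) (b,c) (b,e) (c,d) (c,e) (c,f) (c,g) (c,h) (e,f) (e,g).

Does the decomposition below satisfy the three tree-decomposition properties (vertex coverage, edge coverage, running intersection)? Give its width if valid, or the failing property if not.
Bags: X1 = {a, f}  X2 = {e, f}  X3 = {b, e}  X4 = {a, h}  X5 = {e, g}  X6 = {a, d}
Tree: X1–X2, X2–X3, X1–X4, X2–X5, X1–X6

No — vertex c appears in no bag.

A tree decomposition must satisfy three properties: every vertex lies in some bag; for every edge, both endpoints lie together in some bag; and for every vertex, the bags containing it form a connected subtree. Here vertex c appears in no bag, so the decomposition is invalid.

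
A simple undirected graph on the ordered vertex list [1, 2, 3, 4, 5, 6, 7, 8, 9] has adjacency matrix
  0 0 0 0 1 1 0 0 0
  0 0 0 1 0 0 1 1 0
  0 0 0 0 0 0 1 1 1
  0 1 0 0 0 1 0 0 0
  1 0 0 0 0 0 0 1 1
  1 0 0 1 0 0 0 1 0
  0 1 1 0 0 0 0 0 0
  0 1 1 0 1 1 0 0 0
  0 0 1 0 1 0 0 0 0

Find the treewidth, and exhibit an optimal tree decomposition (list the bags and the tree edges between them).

Each bag holds 4 vertices, so the decomposition has width 3, which upper-bounds the treewidth. For the lower bound: the 4 vertex sets {1,4,6}, {2}, {8}, {3,5,7,9} are disjoint, each induces a connected subgraph, and every pair is joined by at least one edge of G. Contracting each set to a single vertex therefore yields K_{4} as a minor, and since treewidth is minor-monotone, tw(G) ≥ tw(K_{4}) = 3. Hence tw(G) = 3 exactly.

Treewidth 3.
One such decomposition:
Bags: B1 = {1, 2, 4, 6}  B2 = {1, 2, 6, 8}  B3 = {1, 2, 5, 8}  B4 = {2, 5, 7, 8}  B5 = {3, 5, 7, 8}  B6 = {3, 5, 7, 9}
Tree: B1–B2, B2–B3, B3–B4, B4–B5, B5–B6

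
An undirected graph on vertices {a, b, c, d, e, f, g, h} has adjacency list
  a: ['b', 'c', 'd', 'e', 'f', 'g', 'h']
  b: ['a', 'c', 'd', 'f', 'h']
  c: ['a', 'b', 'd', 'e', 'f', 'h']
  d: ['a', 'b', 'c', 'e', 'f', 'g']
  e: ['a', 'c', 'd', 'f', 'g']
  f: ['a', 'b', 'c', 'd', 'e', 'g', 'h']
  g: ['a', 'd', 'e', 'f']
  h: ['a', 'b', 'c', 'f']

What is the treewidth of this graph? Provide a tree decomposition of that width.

Each bag holds 5 vertices, so the decomposition has width 4, which upper-bounds the treewidth. For the lower bound, the 5 vertices {a, d, e, f, g} are pairwise adjacent, and any tree decomposition puts a clique entirely inside one bag — forcing width ≥ 4. Combining the bounds, tw(G) = 4.

Treewidth 4.
One optimal decomposition is:
Bags: B1 = {a, b, c, d, f}  B2 = {a, b, c, f, h}  B3 = {a, c, d, e, f}  B4 = {a, d, e, f, g}
Tree: B1–B2, B1–B3, B3–B4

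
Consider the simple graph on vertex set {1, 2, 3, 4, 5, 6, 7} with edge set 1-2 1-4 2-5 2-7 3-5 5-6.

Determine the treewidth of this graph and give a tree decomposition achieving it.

Treewidth 1.
One such decomposition:
Bags: B1 = {1, 2}  B2 = {2, 5}  B3 = {3, 5}  B4 = {5, 6}  B5 = {1, 4}  B6 = {2, 7}
Tree: B1–B2, B2–B3, B2–B4, B1–B5, B2–B6

Every bag has size at most 2, so the width is 2 − 1 = 1 and tw(G) ≤ 1. Since G has at least one edge (e.g. 1–2), it is not an edgeless graph, so tw(G) ≥ 1. Combining the bounds, tw(G) = 1.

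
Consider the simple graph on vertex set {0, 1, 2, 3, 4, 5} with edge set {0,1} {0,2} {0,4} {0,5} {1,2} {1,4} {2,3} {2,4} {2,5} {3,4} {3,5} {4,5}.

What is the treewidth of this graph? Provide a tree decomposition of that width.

Each bag holds 4 vertices, so the decomposition has width 3, which upper-bounds the treewidth. Conversely, {0, 1, 2, 4} is a clique of size 4, and the vertices of any clique must share a bag in every tree decomposition; so some bag has ≥ 4 vertices and tw(G) ≥ 3. Therefore the treewidth is 3.

Treewidth 3.
One such decomposition:
Bags: B1 = {2, 3, 4, 5}  B2 = {0, 2, 4, 5}  B3 = {0, 1, 2, 4}
Tree: B1–B2, B2–B3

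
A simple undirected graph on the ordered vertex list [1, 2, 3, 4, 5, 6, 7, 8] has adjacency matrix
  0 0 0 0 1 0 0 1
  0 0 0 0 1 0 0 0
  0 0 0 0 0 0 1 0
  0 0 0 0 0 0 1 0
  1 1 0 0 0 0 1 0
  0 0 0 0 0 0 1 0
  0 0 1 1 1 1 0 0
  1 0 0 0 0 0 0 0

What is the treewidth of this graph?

1

A width-1 tree decomposition is:
Bags: B1 = {1, 8}  B2 = {1, 5}  B3 = {2, 5}  B4 = {5, 7}  B5 = {3, 7}  B6 = {4, 7}  B7 = {6, 7}
Tree: B1–B2, B2–B3, B3–B4, B4–B5, B5–B6, B6–B7
The largest bag has 2 vertices, giving width 1; this decomposition certifies tw(G) ≤ 1. G has an edge, so its treewidth is at least 1. Therefore the treewidth is 1.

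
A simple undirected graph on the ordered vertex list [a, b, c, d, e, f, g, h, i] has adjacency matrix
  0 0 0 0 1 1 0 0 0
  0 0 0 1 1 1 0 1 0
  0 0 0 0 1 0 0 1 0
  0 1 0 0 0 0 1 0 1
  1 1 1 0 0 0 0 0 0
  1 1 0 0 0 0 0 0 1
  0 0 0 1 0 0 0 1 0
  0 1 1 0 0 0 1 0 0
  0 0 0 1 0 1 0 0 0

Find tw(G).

A width-3 tree decomposition is:
Bags: B1 = {c, e, g, h}  B2 = {b, e, g, h}  B3 = {b, d, e, g}  B4 = {a, b, d, e}  B5 = {a, b, d, f}  B6 = {a, d, f, i}
Tree: B1–B2, B2–B3, B3–B4, B4–B5, B5–B6
Every bag has size at most 4, so the width is 4 − 1 = 3 and tw(G) ≤ 3. For the lower bound: the 4 vertex sets {c,g,h}, {e}, {b}, {a,d,f,i} are disjoint, each induces a connected subgraph, and every pair is joined by at least one edge of G. Contracting each set to a single vertex therefore yields K_{4} as a minor, and since treewidth is minor-monotone, tw(G) ≥ tw(K_{4}) = 3. The upper and lower bounds meet at 3, so that is the treewidth.

3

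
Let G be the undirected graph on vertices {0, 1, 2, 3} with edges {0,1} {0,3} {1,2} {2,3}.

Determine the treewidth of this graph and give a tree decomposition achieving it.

Treewidth 2.
Bags: B1 = {0, 1, 2}  B2 = {0, 2, 3}
Tree: B1–B2

Each bag holds 3 vertices, so the decomposition has width 2, which upper-bounds the treewidth. The edges 2–1–0–3–2 form a cycle, so G is not a tree and its treewidth is at least 2. Therefore the treewidth is 2.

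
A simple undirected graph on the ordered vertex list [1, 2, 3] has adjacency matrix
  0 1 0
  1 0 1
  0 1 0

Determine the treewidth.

1

A width-1 tree decomposition is:
Bags: B1 = {1, 2}  B2 = {2, 3}
Tree: B1–B2
The largest bag has 2 vertices, giving width 1; this decomposition certifies tw(G) ≤ 1. Since G has at least one edge (e.g. 1–2), it is not an edgeless graph, so tw(G) ≥ 1. Therefore the treewidth is 1.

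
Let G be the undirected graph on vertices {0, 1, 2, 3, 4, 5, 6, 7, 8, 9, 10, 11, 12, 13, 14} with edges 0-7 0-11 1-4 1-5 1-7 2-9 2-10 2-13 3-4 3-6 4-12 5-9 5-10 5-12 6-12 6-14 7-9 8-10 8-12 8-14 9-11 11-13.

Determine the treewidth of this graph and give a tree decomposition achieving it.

Each bag holds 4 vertices, so the decomposition has width 3, which upper-bounds the treewidth. For the lower bound: the 4 vertex sets {3,6,14}, {4}, {12}, {1,5,8,10} are disjoint, each induces a connected subgraph, and every pair is joined by at least one edge of G. Contracting each set to a single vertex therefore yields K_{4} as a minor, and since treewidth is minor-monotone, tw(G) ≥ tw(K_{4}) = 3. Combining the bounds, tw(G) = 3.

Treewidth 3.
One optimal decomposition is:
Bags: B1 = {3, 4, 6, 14}  B2 = {4, 6, 12, 14}  B3 = {4, 8, 12, 14}  B4 = {1, 4, 8, 12}  B5 = {1, 5, 8, 12}  B6 = {1, 5, 8, 10}  B7 = {1, 5, 7, 10}  B8 = {5, 7, 9, 10}  B9 = {2, 7, 9, 10}  B10 = {0, 2, 7, 9}  B11 = {0, 2, 9, 11}  B12 = {0, 2, 11, 13}
Tree: B1–B2, B2–B3, B3–B4, B4–B5, B5–B6, B6–B7, B7–B8, B8–B9, B9–B10, B10–B11, B11–B12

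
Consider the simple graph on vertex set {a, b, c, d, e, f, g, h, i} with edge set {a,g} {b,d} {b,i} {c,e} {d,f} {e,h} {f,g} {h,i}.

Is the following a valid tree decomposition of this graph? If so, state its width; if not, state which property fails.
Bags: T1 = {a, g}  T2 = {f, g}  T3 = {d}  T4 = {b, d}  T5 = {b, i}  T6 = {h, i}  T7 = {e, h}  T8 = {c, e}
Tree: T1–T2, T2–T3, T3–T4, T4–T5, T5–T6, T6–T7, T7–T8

A tree decomposition must satisfy three properties: every vertex lies in some bag; for every edge, both endpoints lie together in some bag; and for every vertex, the bags containing it form a connected subtree. Here edge (f,d) lies in no bag, so the decomposition is invalid.

No — edge (f,d) lies in no bag.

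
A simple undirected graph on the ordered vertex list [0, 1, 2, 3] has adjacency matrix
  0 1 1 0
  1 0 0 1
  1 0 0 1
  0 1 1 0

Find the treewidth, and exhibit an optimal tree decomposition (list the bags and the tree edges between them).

Treewidth 2.
One optimal decomposition is:
Bags: B1 = {0, 1, 3}  B2 = {0, 2, 3}
Tree: B1–B2

Each bag holds 3 vertices, so the decomposition has width 2, which upper-bounds the treewidth. For the lower bound, G contains the cycle 3–1–0–2–3, so G is not a forest; only forests have treewidth ≤ 1, hence tw(G) ≥ 2. Combining the bounds, tw(G) = 2.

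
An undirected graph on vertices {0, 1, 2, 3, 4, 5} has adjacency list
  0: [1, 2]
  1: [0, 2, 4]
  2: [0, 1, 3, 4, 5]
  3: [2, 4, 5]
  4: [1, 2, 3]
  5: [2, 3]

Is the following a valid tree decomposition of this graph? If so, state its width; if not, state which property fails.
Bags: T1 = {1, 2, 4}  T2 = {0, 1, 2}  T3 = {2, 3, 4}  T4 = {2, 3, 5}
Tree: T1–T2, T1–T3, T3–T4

Every vertex of G appears in some bag (union = {0, 1, 2, 3, 4, 5}); every edge is covered by a bag; and for each vertex v the set of bags containing v is connected in the bag tree. The decomposition is therefore valid. The largest bag has 3 vertices, so the width is 2.

Yes; width 2.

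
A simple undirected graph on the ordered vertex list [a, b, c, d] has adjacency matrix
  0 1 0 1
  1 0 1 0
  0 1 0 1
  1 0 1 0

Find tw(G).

A width-2 tree decomposition is:
Bags: B1 = {b, c, d}  B2 = {a, b, d}
Tree: B1–B2
Each bag holds 3 vertices, so the decomposition has width 2, which upper-bounds the treewidth. For the lower bound, G contains the cycle d–c–b–a–d, so G is not a forest; only forests have treewidth ≤ 1, hence tw(G) ≥ 2. The upper and lower bounds meet at 2, so that is the treewidth.

2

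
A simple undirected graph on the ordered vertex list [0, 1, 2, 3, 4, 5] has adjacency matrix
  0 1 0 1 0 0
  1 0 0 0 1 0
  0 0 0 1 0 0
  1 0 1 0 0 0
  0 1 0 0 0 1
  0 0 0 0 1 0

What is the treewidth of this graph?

A width-1 tree decomposition is:
Bags: B1 = {4, 5}  B2 = {1, 4}  B3 = {0, 1}  B4 = {0, 3}  B5 = {2, 3}
Tree: B1–B2, B2–B3, B3–B4, B4–B5
The largest bag has 2 vertices, giving width 1; this decomposition certifies tw(G) ≤ 1. Any graph with an edge has treewidth ≥ 1, and G has the edge 5–4. Therefore the treewidth is 1.

1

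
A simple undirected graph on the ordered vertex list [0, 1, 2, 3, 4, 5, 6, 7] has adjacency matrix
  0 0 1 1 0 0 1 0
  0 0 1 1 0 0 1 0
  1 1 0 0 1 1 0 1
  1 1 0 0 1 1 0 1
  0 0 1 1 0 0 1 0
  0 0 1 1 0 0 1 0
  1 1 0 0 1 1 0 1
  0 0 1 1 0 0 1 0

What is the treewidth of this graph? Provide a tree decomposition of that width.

Treewidth 3.
Bags: B1 = {1, 2, 3, 6}  B2 = {2, 3, 6, 7}  B3 = {0, 2, 3, 6}  B4 = {2, 3, 5, 6}  B5 = {2, 3, 4, 6}
Tree: B1–B2, B2–B3, B3–B4, B4–B5

The largest bag has 4 vertices, giving width 3; this decomposition certifies tw(G) ≤ 3. For the lower bound: the 4 vertex sets {1,3}, {6,7}, {2}, {0} are disjoint, each induces a connected subgraph, and every pair is joined by at least one edge of G. Contracting each set to a single vertex therefore yields K_{4} as a minor, and since treewidth is minor-monotone, tw(G) ≥ tw(K_{4}) = 3. Hence tw(G) = 3 exactly.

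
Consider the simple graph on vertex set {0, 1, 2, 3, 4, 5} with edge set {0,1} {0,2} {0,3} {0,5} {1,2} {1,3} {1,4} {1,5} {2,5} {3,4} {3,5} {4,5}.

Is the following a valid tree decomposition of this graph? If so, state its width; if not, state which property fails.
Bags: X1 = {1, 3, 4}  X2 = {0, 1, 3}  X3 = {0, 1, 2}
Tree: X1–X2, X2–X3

A tree decomposition must satisfy three properties: every vertex lies in some bag; for every edge, both endpoints lie together in some bag; and for every vertex, the bags containing it form a connected subtree. Here vertex 5 appears in no bag, so the decomposition is invalid.

No — vertex 5 appears in no bag.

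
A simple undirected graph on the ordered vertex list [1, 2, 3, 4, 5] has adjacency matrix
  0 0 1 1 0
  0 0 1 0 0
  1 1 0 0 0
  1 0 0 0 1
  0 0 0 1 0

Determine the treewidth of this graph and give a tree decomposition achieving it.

Treewidth 1.
One such decomposition:
Bags: B1 = {2, 3}  B2 = {1, 3}  B3 = {1, 4}  B4 = {4, 5}
Tree: B1–B2, B2–B3, B3–B4

The largest bag has 2 vertices, giving width 1; this decomposition certifies tw(G) ≤ 1. Since G has at least one edge (e.g. 2–3), it is not an edgeless graph, so tw(G) ≥ 1. Combining the bounds, tw(G) = 1.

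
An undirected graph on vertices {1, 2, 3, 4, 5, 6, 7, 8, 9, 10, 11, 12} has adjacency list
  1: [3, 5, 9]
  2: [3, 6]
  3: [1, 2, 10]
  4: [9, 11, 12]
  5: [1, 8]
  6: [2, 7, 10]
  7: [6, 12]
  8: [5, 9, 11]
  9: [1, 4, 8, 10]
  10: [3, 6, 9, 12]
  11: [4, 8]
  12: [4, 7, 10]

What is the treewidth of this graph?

A width-3 tree decomposition is:
Bags: B1 = {4, 5, 8, 11}  B2 = {4, 5, 8, 9}  B3 = {1, 4, 5, 9}  B4 = {1, 4, 9, 12}  B5 = {1, 9, 10, 12}  B6 = {1, 3, 10, 12}  B7 = {3, 7, 10, 12}  B8 = {3, 6, 7, 10}  B9 = {2, 3, 6, 7}
Tree: B1–B2, B2–B3, B3–B4, B4–B5, B5–B6, B6–B7, B7–B8, B8–B9
Each bag holds 4 vertices, so the decomposition has width 3, which upper-bounds the treewidth. For the lower bound: the 4 vertex sets {5,8,11}, {4}, {9}, {1,3,10,12} are disjoint, each induces a connected subgraph, and every pair is joined by at least one edge of G. Contracting each set to a single vertex therefore yields K_{4} as a minor, and since treewidth is minor-monotone, tw(G) ≥ tw(K_{4}) = 3. Combining the bounds, tw(G) = 3.

3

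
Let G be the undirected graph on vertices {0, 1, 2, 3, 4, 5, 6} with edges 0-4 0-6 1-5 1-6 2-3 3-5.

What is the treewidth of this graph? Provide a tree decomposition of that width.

Treewidth 1.
Bags: B1 = {0, 4}  B2 = {0, 6}  B3 = {1, 6}  B4 = {1, 5}  B5 = {3, 5}  B6 = {2, 3}
Tree: B1–B2, B2–B3, B3–B4, B4–B5, B5–B6

Every bag has size at most 2, so the width is 2 − 1 = 1 and tw(G) ≤ 1. Since G has at least one edge (e.g. 4–0), it is not an edgeless graph, so tw(G) ≥ 1. Combining the bounds, tw(G) = 1.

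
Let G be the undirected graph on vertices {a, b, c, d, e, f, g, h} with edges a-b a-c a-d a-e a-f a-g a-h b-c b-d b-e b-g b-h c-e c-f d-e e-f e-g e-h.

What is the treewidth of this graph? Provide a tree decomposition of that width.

Every bag has size at most 4, so the width is 4 − 1 = 3 and tw(G) ≤ 3. Conversely, {a, c, e, f} is a clique of size 4, and the vertices of any clique must share a bag in every tree decomposition; so some bag has ≥ 4 vertices and tw(G) ≥ 3. Hence tw(G) = 3 exactly.

Treewidth 3.
One optimal decomposition is:
Bags: B1 = {a, b, d, e}  B2 = {a, b, c, e}  B3 = {a, b, e, g}  B4 = {a, b, e, h}  B5 = {a, c, e, f}
Tree: B1–B2, B2–B3, B1–B4, B2–B5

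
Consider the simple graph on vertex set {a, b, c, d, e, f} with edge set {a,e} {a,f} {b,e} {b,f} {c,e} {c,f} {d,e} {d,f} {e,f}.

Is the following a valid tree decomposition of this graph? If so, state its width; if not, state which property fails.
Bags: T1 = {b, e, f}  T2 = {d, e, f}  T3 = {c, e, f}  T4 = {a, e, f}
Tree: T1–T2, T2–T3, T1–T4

Yes; width 2.

Vertex coverage: the bags together contain {a, b, c, d, e, f}, the full vertex set. Edge coverage: each edge of G has both endpoints in at least one bag. Running intersection: for every vertex, the bags containing it form a connected subtree. All three properties hold, so this is a valid tree decomposition of width max|bag| − 1 = 2, and hence tw(G) ≤ 2.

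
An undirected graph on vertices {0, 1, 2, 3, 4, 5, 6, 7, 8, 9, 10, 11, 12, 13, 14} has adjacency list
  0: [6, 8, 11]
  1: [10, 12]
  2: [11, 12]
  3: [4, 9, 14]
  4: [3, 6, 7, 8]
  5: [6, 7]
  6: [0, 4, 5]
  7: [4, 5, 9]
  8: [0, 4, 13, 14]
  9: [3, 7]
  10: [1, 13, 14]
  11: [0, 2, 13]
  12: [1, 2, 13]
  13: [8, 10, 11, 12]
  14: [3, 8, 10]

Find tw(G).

3

A width-3 tree decomposition is:
Bags: B1 = {1, 2, 10, 12}  B2 = {2, 10, 12, 13}  B3 = {2, 10, 11, 13}  B4 = {10, 11, 13, 14}  B5 = {8, 11, 13, 14}  B6 = {0, 8, 11, 14}  B7 = {0, 3, 8, 14}  B8 = {0, 3, 4, 8}  B9 = {0, 3, 4, 6}  B10 = {3, 4, 6, 9}  B11 = {4, 6, 7, 9}  B12 = {5, 6, 7, 9}
Tree: B1–B2, B2–B3, B3–B4, B4–B5, B5–B6, B6–B7, B7–B8, B8–B9, B9–B10, B10–B11, B11–B12
Each bag holds 4 vertices, so the decomposition has width 3, which upper-bounds the treewidth. For the lower bound: the 4 vertex sets {1,2,12}, {10}, {13}, {0,8,11,14} are disjoint, each induces a connected subgraph, and every pair is joined by at least one edge of G. Contracting each set to a single vertex therefore yields K_{4} as a minor, and since treewidth is minor-monotone, tw(G) ≥ tw(K_{4}) = 3. Combining the bounds, tw(G) = 3.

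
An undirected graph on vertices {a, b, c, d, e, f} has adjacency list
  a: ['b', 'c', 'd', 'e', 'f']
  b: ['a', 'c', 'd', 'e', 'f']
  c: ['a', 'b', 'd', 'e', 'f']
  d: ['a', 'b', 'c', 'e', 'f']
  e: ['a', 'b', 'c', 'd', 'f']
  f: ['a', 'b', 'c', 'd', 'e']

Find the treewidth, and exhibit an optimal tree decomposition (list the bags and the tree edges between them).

A single bag containing all 6 vertices is trivially a valid decomposition of width 5. Conversely, {a, b, c, d, e, f} is a clique of size 6, and the vertices of any clique must share a bag in every tree decomposition; so some bag has ≥ 6 vertices and tw(G) ≥ 5. The upper and lower bounds meet at 5, so that is the treewidth.

Treewidth 5.
Bags: B1 = {a, b, c, d, e, f}
Tree: (single bag)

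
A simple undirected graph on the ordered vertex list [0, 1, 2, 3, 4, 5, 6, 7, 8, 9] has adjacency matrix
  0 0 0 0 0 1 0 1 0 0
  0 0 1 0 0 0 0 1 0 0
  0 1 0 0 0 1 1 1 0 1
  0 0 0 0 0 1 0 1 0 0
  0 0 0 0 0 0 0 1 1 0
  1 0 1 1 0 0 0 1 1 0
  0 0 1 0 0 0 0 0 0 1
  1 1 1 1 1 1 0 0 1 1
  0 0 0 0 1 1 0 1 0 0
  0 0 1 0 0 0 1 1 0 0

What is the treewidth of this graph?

A width-2 tree decomposition is:
Bags: B1 = {5, 7, 8}  B2 = {2, 5, 7}  B3 = {3, 5, 7}  B4 = {1, 2, 7}  B5 = {2, 7, 9}  B6 = {0, 5, 7}  B7 = {2, 6, 9}  B8 = {4, 7, 8}
Tree: B1–B2, B2–B3, B2–B4, B4–B5, B3–B6, B5–B7, B1–B8
The largest bag has 3 vertices, giving width 2; this decomposition certifies tw(G) ≤ 2. For the lower bound, the 3 vertices {2, 6, 9} are pairwise adjacent, and any tree decomposition puts a clique entirely inside one bag — forcing width ≥ 2. Combining the bounds, tw(G) = 2.

2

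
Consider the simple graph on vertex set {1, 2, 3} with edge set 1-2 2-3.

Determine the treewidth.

A width-1 tree decomposition is:
Bags: B1 = {2, 3}  B2 = {1, 2}
Tree: B1–B2
Each bag holds 2 vertices, so the decomposition has width 1, which upper-bounds the treewidth. Any graph with an edge has treewidth ≥ 1, and G has the edge 3–2. The upper and lower bounds meet at 1, so that is the treewidth.

1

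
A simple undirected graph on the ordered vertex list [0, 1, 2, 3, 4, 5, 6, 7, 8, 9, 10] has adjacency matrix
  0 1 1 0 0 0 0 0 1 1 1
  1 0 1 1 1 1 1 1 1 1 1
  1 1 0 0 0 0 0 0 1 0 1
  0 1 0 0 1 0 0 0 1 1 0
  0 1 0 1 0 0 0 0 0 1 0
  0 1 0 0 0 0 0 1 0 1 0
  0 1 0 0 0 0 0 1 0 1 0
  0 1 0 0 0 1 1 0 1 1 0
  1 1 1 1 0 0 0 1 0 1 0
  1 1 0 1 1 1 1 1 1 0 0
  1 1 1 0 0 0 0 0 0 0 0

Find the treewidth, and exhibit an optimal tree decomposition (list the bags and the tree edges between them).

Every bag has size at most 4, so the width is 4 − 1 = 3 and tw(G) ≤ 3. For the lower bound, the 4 vertices {0, 1, 8, 9} are pairwise adjacent, and any tree decomposition puts a clique entirely inside one bag — forcing width ≥ 3. Therefore the treewidth is 3.

Treewidth 3.
One optimal decomposition is:
Bags: B1 = {1, 3, 8, 9}  B2 = {1, 3, 4, 9}  B3 = {0, 1, 8, 9}  B4 = {0, 1, 2, 8}  B5 = {0, 1, 2, 10}  B6 = {1, 7, 8, 9}  B7 = {1, 5, 7, 9}  B8 = {1, 6, 7, 9}
Tree: B1–B2, B1–B3, B3–B4, B4–B5, B3–B6, B6–B7, B7–B8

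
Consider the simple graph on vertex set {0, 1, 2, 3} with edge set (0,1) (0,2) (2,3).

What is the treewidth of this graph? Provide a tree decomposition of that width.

The largest bag has 2 vertices, giving width 1; this decomposition certifies tw(G) ≤ 1. Any graph with an edge has treewidth ≥ 1, and G has the edge 1–0. The upper and lower bounds meet at 1, so that is the treewidth.

Treewidth 1.
Bags: B1 = {0, 1}  B2 = {0, 2}  B3 = {2, 3}
Tree: B1–B2, B2–B3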